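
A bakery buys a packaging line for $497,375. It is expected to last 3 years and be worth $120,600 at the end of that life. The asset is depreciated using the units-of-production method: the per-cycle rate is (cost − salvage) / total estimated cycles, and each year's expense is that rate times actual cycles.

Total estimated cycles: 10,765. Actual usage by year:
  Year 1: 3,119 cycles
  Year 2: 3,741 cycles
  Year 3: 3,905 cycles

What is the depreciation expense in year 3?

$136,675

Depreciable base = $497,375 − $120,600 = $376,775.
Rate = $376,775 / 10,765 cycles = $35 per cycle.
Year 1: 3,119 × $35 = $109,165. Book value $388,210.
Year 2: 3,741 × $35 = $130,935. Book value $257,275.
Year 3: 3,905 × $35 = $136,675. Book value $120,600.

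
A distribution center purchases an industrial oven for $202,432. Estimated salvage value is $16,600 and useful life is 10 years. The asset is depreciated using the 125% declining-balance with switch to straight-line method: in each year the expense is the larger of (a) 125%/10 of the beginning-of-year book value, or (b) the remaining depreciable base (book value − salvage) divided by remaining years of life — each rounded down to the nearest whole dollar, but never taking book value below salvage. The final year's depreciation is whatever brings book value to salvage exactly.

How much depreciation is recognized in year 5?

$17,002

Depreciable base = $202,432 − $16,600 = $185,832.
Year 1: DB = ⌊$202,432 × 125%/10⌋ = $25,304; SL = ⌊$185,832/10⌋ = $18,583 → take DB $25,304. Book value $177,128.
Year 2: DB = ⌊$177,128 × 125%/10⌋ = $22,141; SL = ⌊$160,528/9⌋ = $17,836 → take DB $22,141. Book value $154,987.
Year 3: DB = ⌊$154,987 × 125%/10⌋ = $19,373; SL = ⌊$138,387/8⌋ = $17,298 → take DB $19,373. Book value $135,614.
Year 4: DB = ⌊$135,614 × 125%/10⌋ = $16,951; SL = ⌊$119,014/7⌋ = $17,002 → take SL $17,002. Book value $118,612.
Year 5: DB = ⌊$118,612 × 125%/10⌋ = $14,826; SL = ⌊$102,012/6⌋ = $17,002 → take SL $17,002. Book value $101,610.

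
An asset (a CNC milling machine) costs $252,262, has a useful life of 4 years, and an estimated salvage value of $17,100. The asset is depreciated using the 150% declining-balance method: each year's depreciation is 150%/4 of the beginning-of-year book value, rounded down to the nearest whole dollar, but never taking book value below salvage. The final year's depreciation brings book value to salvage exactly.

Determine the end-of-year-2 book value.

$98,540

Depreciable base = $252,262 − $17,100 = $235,162.
Year 1: ⌊$252,262 × 150%/4⌋ = $94,598. Book value $157,664.
Year 2: ⌊$157,664 × 150%/4⌋ = $59,124. Book value $98,540.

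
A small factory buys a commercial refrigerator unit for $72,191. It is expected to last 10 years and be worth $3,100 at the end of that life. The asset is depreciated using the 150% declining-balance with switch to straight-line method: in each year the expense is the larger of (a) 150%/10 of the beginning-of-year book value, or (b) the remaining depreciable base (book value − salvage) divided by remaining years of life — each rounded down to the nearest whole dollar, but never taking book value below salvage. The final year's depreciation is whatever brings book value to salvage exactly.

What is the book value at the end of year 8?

$14,630

Depreciable base = $72,191 − $3,100 = $69,091.
Year 1: DB = ⌊$72,191 × 150%/10⌋ = $10,828; SL = ⌊$69,091/10⌋ = $6,909 → take DB $10,828. Book value $61,363.
Year 2: DB = ⌊$61,363 × 150%/10⌋ = $9,204; SL = ⌊$58,263/9⌋ = $6,473 → take DB $9,204. Book value $52,159.
Year 3: DB = ⌊$52,159 × 150%/10⌋ = $7,823; SL = ⌊$49,059/8⌋ = $6,132 → take DB $7,823. Book value $44,336.
Year 4: DB = ⌊$44,336 × 150%/10⌋ = $6,650; SL = ⌊$41,236/7⌋ = $5,890 → take DB $6,650. Book value $37,686.
Year 5: DB = ⌊$37,686 × 150%/10⌋ = $5,652; SL = ⌊$34,586/6⌋ = $5,764 → take SL $5,764. Book value $31,922.
Year 6: DB = ⌊$31,922 × 150%/10⌋ = $4,788; SL = ⌊$28,822/5⌋ = $5,764 → take SL $5,764. Book value $26,158.
Year 7: DB = ⌊$26,158 × 150%/10⌋ = $3,923; SL = ⌊$23,058/4⌋ = $5,764 → take SL $5,764. Book value $20,394.
Year 8: DB = ⌊$20,394 × 150%/10⌋ = $3,059; SL = ⌊$17,294/3⌋ = $5,764 → take SL $5,764. Book value $14,630.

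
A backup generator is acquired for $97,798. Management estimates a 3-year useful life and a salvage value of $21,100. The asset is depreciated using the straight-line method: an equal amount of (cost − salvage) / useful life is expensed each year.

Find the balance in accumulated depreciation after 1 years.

Depreciable base = $97,798 − $21,100 = $76,698.
Annual expense = $76,698 / 3 = $25,566.
End of year 1: book value $72,232.
Accumulated through year 1 = $97,798 − $72,232 = $25,566.

$25,566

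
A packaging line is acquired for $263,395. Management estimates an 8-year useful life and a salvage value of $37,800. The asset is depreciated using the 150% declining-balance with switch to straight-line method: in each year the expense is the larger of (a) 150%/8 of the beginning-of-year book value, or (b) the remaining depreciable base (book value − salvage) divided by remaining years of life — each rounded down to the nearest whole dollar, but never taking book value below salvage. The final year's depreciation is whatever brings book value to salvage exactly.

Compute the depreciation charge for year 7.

$18,489

Depreciable base = $263,395 − $37,800 = $225,595.
Year 1: DB = ⌊$263,395 × 150%/8⌋ = $49,386; SL = ⌊$225,595/8⌋ = $28,199 → take DB $49,386. Book value $214,009.
Year 2: DB = ⌊$214,009 × 150%/8⌋ = $40,126; SL = ⌊$176,209/7⌋ = $25,172 → take DB $40,126. Book value $173,883.
Year 3: DB = ⌊$173,883 × 150%/8⌋ = $32,603; SL = ⌊$136,083/6⌋ = $22,680 → take DB $32,603. Book value $141,280.
Year 4: DB = ⌊$141,280 × 150%/8⌋ = $26,490; SL = ⌊$103,480/5⌋ = $20,696 → take DB $26,490. Book value $114,790.
Year 5: DB = ⌊$114,790 × 150%/8⌋ = $21,523; SL = ⌊$76,990/4⌋ = $19,247 → take DB $21,523. Book value $93,267.
Year 6: DB = ⌊$93,267 × 150%/8⌋ = $17,487; SL = ⌊$55,467/3⌋ = $18,489 → take SL $18,489. Book value $74,778.
Year 7: DB = ⌊$74,778 × 150%/8⌋ = $14,020; SL = ⌊$36,978/2⌋ = $18,489 → take SL $18,489. Book value $56,289.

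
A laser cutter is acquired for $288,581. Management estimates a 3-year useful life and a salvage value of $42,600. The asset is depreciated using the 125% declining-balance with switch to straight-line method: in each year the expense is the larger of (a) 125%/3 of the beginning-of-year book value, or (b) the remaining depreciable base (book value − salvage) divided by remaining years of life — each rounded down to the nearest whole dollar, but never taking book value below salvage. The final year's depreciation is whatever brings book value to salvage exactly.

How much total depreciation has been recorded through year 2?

$190,383

Depreciable base = $288,581 − $42,600 = $245,981.
Year 1: DB = ⌊$288,581 × 125%/3⌋ = $120,242; SL = ⌊$245,981/3⌋ = $81,993 → take DB $120,242. Book value $168,339.
Year 2: DB = ⌊$168,339 × 125%/3⌋ = $70,141; SL = ⌊$125,739/2⌋ = $62,869 → take DB $70,141. Book value $98,198.
Accumulated through year 2 = $288,581 − $98,198 = $190,383.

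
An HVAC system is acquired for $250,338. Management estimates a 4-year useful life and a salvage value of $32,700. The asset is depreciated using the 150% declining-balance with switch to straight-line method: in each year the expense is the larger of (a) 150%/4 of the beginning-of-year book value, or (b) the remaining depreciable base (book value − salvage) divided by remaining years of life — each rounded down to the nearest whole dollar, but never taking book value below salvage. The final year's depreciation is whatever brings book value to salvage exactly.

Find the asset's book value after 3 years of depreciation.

$61,119

Depreciable base = $250,338 − $32,700 = $217,638.
Year 1: DB = ⌊$250,338 × 150%/4⌋ = $93,876; SL = ⌊$217,638/4⌋ = $54,409 → take DB $93,876. Book value $156,462.
Year 2: DB = ⌊$156,462 × 150%/4⌋ = $58,673; SL = ⌊$123,762/3⌋ = $41,254 → take DB $58,673. Book value $97,789.
Year 3: DB = ⌊$97,789 × 150%/4⌋ = $36,670; SL = ⌊$65,089/2⌋ = $32,544 → take DB $36,670. Book value $61,119.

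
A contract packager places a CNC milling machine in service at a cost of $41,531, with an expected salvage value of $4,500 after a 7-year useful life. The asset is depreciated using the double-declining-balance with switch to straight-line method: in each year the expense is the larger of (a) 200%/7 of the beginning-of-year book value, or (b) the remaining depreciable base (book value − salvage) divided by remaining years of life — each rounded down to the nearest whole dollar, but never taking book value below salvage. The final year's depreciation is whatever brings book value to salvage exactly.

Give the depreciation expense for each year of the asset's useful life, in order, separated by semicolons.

$11,866; $8,475; $6,054; $4,324; $3,089; $2,206; $1,017

Depreciable base = $41,531 − $4,500 = $37,031.
Year 1: DB = ⌊$41,531 × 200%/7⌋ = $11,866; SL = ⌊$37,031/7⌋ = $5,290 → take DB $11,866. Book value $29,665.
Year 2: DB = ⌊$29,665 × 200%/7⌋ = $8,475; SL = ⌊$25,165/6⌋ = $4,194 → take DB $8,475. Book value $21,190.
Year 3: DB = ⌊$21,190 × 200%/7⌋ = $6,054; SL = ⌊$16,690/5⌋ = $3,338 → take DB $6,054. Book value $15,136.
Year 4: DB = ⌊$15,136 × 200%/7⌋ = $4,324; SL = ⌊$10,636/4⌋ = $2,659 → take DB $4,324. Book value $10,812.
Year 5: DB = ⌊$10,812 × 200%/7⌋ = $3,089; SL = ⌊$6,312/3⌋ = $2,104 → take DB $3,089. Book value $7,723.
Year 6: DB = ⌊$7,723 × 200%/7⌋ = $2,206; SL = ⌊$3,223/2⌋ = $1,611 → take DB $2,206. Book value $5,517.
Year 7 (final): $5,517 − $4,500 = $1,017. Book value $4,500.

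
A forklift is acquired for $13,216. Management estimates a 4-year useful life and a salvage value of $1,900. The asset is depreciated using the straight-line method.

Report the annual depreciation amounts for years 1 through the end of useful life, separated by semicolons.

$2,829; $2,829; $2,829; $2,829

Depreciable base = $13,216 − $1,900 = $11,316.
Annual expense = $11,316 / 4 = $2,829.
End of year 1: book value $10,387.
End of year 2: book value $7,558.
End of year 3: book value $4,729.
End of year 4: book value $1,900.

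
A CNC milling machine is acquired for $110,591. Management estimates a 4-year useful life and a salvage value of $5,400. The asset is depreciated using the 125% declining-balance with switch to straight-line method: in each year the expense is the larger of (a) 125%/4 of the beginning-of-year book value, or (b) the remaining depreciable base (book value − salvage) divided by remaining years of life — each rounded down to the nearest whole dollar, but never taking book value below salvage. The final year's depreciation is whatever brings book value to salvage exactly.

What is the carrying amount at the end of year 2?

Depreciable base = $110,591 − $5,400 = $105,191.
Year 1: DB = ⌊$110,591 × 125%/4⌋ = $34,559; SL = ⌊$105,191/4⌋ = $26,297 → take DB $34,559. Book value $76,032.
Year 2: DB = ⌊$76,032 × 125%/4⌋ = $23,760; SL = ⌊$70,632/3⌋ = $23,544 → take DB $23,760. Book value $52,272.

$52,272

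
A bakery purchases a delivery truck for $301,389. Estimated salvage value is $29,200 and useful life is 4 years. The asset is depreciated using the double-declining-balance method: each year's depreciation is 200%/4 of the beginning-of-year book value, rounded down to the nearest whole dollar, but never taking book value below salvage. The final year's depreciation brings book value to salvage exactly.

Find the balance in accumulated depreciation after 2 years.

$226,041

Depreciable base = $301,389 − $29,200 = $272,189.
Year 1: ⌊$301,389 × 200%/4⌋ = $150,694. Book value $150,695.
Year 2: ⌊$150,695 × 200%/4⌋ = $75,347. Book value $75,348.
Accumulated through year 2 = $301,389 − $75,348 = $226,041.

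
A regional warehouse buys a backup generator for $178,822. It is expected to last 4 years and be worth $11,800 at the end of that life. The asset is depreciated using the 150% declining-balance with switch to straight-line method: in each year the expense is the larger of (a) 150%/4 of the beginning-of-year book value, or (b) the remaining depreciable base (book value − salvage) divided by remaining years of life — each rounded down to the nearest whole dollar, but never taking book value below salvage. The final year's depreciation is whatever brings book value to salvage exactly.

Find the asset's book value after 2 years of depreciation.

Depreciable base = $178,822 − $11,800 = $167,022.
Year 1: DB = ⌊$178,822 × 150%/4⌋ = $67,058; SL = ⌊$167,022/4⌋ = $41,755 → take DB $67,058. Book value $111,764.
Year 2: DB = ⌊$111,764 × 150%/4⌋ = $41,911; SL = ⌊$99,964/3⌋ = $33,321 → take DB $41,911. Book value $69,853.

$69,853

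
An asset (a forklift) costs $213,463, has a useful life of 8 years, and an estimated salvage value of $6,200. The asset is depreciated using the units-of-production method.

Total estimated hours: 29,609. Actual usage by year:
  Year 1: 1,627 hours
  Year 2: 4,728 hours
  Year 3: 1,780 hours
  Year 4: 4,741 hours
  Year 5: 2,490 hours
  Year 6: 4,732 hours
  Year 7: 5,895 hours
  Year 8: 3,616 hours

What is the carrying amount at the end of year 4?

$123,331

Depreciable base = $213,463 − $6,200 = $207,263.
Rate = $207,263 / 29,609 hours = $7 per hour.
Year 1: 1,627 × $7 = $11,389. Book value $202,074.
Year 2: 4,728 × $7 = $33,096. Book value $168,978.
Year 3: 1,780 × $7 = $12,460. Book value $156,518.
Year 4: 4,741 × $7 = $33,187. Book value $123,331.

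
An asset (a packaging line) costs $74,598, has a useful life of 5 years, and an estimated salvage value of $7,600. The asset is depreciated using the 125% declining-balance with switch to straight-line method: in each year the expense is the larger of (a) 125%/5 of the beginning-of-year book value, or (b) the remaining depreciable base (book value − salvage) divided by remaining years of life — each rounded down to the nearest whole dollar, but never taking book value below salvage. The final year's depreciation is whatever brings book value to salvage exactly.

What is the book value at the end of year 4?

Depreciable base = $74,598 − $7,600 = $66,998.
Year 1: DB = ⌊$74,598 × 125%/5⌋ = $18,649; SL = ⌊$66,998/5⌋ = $13,399 → take DB $18,649. Book value $55,949.
Year 2: DB = ⌊$55,949 × 125%/5⌋ = $13,987; SL = ⌊$48,349/4⌋ = $12,087 → take DB $13,987. Book value $41,962.
Year 3: DB = ⌊$41,962 × 125%/5⌋ = $10,490; SL = ⌊$34,362/3⌋ = $11,454 → take SL $11,454. Book value $30,508.
Year 4: DB = ⌊$30,508 × 125%/5⌋ = $7,627; SL = ⌊$22,908/2⌋ = $11,454 → take SL $11,454. Book value $19,054.

$19,054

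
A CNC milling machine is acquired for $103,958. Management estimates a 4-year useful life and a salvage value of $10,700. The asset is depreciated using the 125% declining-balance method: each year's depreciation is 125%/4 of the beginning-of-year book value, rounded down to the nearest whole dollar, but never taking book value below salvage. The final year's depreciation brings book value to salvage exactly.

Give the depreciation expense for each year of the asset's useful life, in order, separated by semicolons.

Depreciable base = $103,958 − $10,700 = $93,258.
Year 1: ⌊$103,958 × 125%/4⌋ = $32,486. Book value $71,472.
Year 2: ⌊$71,472 × 125%/4⌋ = $22,335. Book value $49,137.
Year 3: ⌊$49,137 × 125%/4⌋ = $15,355. Book value $33,782.
Year 4 (final): $33,782 − $10,700 = $23,082. Book value $10,700.

$32,486; $22,335; $15,355; $23,082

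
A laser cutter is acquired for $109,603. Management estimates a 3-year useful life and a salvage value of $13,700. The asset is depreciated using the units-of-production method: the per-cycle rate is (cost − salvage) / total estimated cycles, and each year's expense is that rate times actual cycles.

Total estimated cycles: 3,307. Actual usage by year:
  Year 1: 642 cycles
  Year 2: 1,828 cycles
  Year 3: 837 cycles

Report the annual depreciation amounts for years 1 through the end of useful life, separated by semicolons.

Depreciable base = $109,603 − $13,700 = $95,903.
Rate = $95,903 / 3,307 cycles = $29 per cycle.
Year 1: 642 × $29 = $18,618. Book value $90,985.
Year 2: 1,828 × $29 = $53,012. Book value $37,973.
Year 3: 837 × $29 = $24,273. Book value $13,700.

$18,618; $53,012; $24,273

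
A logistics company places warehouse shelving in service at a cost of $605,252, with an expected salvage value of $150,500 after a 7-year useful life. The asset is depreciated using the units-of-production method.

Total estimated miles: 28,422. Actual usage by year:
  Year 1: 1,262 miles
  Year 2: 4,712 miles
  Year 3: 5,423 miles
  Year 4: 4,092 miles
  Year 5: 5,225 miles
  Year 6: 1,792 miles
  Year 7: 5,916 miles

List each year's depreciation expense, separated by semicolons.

Depreciable base = $605,252 − $150,500 = $454,752.
Rate = $454,752 / 28,422 miles = $16 per mile.
Year 1: 1,262 × $16 = $20,192. Book value $585,060.
Year 2: 4,712 × $16 = $75,392. Book value $509,668.
Year 3: 5,423 × $16 = $86,768. Book value $422,900.
Year 4: 4,092 × $16 = $65,472. Book value $357,428.
Year 5: 5,225 × $16 = $83,600. Book value $273,828.
Year 6: 1,792 × $16 = $28,672. Book value $245,156.
Year 7: 5,916 × $16 = $94,656. Book value $150,500.

$20,192; $75,392; $86,768; $65,472; $83,600; $28,672; $94,656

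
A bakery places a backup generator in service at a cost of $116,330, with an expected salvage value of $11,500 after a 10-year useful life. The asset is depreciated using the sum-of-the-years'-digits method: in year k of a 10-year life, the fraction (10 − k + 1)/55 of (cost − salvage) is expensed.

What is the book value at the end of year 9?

$13,406

Depreciable base = $116,330 − $11,500 = $104,830.
Sum of the years' digits = 10+9+8+7+6+5+4+3+2+1 = 55.
Year 1: $104,830 × 10/55 = $19,060. Book value $97,270.
Year 2: $104,830 × 9/55 = $17,154. Book value $80,116.
Year 3: $104,830 × 8/55 = $15,248. Book value $64,868.
Year 4: $104,830 × 7/55 = $13,342. Book value $51,526.
Year 5: $104,830 × 6/55 = $11,436. Book value $40,090.
Year 6: $104,830 × 5/55 = $9,530. Book value $30,560.
Year 7: $104,830 × 4/55 = $7,624. Book value $22,936.
Year 8: $104,830 × 3/55 = $5,718. Book value $17,218.
Year 9: $104,830 × 2/55 = $3,812. Book value $13,406.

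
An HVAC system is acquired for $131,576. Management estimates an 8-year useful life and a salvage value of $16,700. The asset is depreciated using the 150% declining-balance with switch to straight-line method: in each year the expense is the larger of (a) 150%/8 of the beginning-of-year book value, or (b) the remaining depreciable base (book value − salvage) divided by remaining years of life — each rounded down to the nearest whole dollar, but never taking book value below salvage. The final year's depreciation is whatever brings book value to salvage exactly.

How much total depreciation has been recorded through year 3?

$61,000

Depreciable base = $131,576 − $16,700 = $114,876.
Year 1: DB = ⌊$131,576 × 150%/8⌋ = $24,670; SL = ⌊$114,876/8⌋ = $14,359 → take DB $24,670. Book value $106,906.
Year 2: DB = ⌊$106,906 × 150%/8⌋ = $20,044; SL = ⌊$90,206/7⌋ = $12,886 → take DB $20,044. Book value $86,862.
Year 3: DB = ⌊$86,862 × 150%/8⌋ = $16,286; SL = ⌊$70,162/6⌋ = $11,693 → take DB $16,286. Book value $70,576.
Accumulated through year 3 = $131,576 − $70,576 = $61,000.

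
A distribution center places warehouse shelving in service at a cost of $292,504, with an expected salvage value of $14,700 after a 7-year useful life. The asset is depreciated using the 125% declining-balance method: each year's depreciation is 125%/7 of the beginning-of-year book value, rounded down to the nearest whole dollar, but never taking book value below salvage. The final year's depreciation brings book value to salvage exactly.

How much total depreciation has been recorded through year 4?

$159,331

Depreciable base = $292,504 − $14,700 = $277,804.
Year 1: ⌊$292,504 × 125%/7⌋ = $52,232. Book value $240,272.
Year 2: ⌊$240,272 × 125%/7⌋ = $42,905. Book value $197,367.
Year 3: ⌊$197,367 × 125%/7⌋ = $35,244. Book value $162,123.
Year 4: ⌊$162,123 × 125%/7⌋ = $28,950. Book value $133,173.
Accumulated through year 4 = $292,504 − $133,173 = $159,331.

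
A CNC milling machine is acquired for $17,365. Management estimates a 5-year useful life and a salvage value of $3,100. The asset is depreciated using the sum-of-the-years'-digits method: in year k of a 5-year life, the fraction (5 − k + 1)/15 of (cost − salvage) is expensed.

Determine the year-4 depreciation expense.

Depreciable base = $17,365 − $3,100 = $14,265.
Sum of the years' digits = 5+4+3+2+1 = 15.
Year 1: $14,265 × 5/15 = $4,755. Book value $12,610.
Year 2: $14,265 × 4/15 = $3,804. Book value $8,806.
Year 3: $14,265 × 3/15 = $2,853. Book value $5,953.
Year 4: $14,265 × 2/15 = $1,902. Book value $4,051.

$1,902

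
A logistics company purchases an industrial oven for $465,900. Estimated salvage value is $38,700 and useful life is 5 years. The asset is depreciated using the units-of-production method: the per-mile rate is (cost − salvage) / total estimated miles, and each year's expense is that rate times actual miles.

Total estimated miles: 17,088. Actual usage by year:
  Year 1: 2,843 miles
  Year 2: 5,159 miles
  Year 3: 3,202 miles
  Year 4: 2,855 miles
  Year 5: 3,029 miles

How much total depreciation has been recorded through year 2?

Depreciable base = $465,900 − $38,700 = $427,200.
Rate = $427,200 / 17,088 miles = $25 per mile.
Year 1: 2,843 × $25 = $71,075. Book value $394,825.
Year 2: 5,159 × $25 = $128,975. Book value $265,850.
Accumulated through year 2 = $465,900 − $265,850 = $200,050.

$200,050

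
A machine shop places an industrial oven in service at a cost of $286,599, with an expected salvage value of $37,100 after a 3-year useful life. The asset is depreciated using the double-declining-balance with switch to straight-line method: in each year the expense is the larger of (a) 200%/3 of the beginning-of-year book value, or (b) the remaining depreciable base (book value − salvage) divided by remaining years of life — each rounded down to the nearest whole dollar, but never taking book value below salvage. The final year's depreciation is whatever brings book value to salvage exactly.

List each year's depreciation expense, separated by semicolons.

Depreciable base = $286,599 − $37,100 = $249,499.
Year 1: DB = ⌊$286,599 × 200%/3⌋ = $191,066; SL = ⌊$249,499/3⌋ = $83,166 → take DB $191,066. Book value $95,533.
Year 2: DB = ⌊$95,533 × 200%/3⌋ = $63,688; SL = ⌊$58,433/2⌋ = $29,216 → take DB $63,688, capped at $58,433. Book value $37,100.
Year 3 (final): $37,100 − $37,100 = $0. Book value $37,100.

$191,066; $58,433; $0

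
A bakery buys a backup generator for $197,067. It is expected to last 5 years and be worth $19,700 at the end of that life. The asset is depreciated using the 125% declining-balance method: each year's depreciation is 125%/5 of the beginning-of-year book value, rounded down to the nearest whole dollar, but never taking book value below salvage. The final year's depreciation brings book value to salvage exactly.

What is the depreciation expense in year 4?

$20,784

Depreciable base = $197,067 − $19,700 = $177,367.
Year 1: ⌊$197,067 × 125%/5⌋ = $49,266. Book value $147,801.
Year 2: ⌊$147,801 × 125%/5⌋ = $36,950. Book value $110,851.
Year 3: ⌊$110,851 × 125%/5⌋ = $27,712. Book value $83,139.
Year 4: ⌊$83,139 × 125%/5⌋ = $20,784. Book value $62,355.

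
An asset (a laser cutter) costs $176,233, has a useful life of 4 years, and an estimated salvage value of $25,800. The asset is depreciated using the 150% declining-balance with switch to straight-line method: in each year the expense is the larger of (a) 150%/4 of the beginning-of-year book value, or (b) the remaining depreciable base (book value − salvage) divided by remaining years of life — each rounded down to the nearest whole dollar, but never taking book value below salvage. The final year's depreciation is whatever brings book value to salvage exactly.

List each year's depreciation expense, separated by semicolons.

Depreciable base = $176,233 − $25,800 = $150,433.
Year 1: DB = ⌊$176,233 × 150%/4⌋ = $66,087; SL = ⌊$150,433/4⌋ = $37,608 → take DB $66,087. Book value $110,146.
Year 2: DB = ⌊$110,146 × 150%/4⌋ = $41,304; SL = ⌊$84,346/3⌋ = $28,115 → take DB $41,304. Book value $68,842.
Year 3: DB = ⌊$68,842 × 150%/4⌋ = $25,815; SL = ⌊$43,042/2⌋ = $21,521 → take DB $25,815. Book value $43,027.
Year 4 (final): $43,027 − $25,800 = $17,227. Book value $25,800.

$66,087; $41,304; $25,815; $17,227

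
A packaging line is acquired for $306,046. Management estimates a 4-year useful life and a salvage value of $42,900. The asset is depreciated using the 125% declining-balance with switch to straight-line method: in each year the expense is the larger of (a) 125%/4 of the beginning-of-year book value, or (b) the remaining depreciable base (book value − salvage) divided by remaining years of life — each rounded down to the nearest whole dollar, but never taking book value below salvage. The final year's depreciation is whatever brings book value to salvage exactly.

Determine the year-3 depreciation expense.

$50,877

Depreciable base = $306,046 − $42,900 = $263,146.
Year 1: DB = ⌊$306,046 × 125%/4⌋ = $95,639; SL = ⌊$263,146/4⌋ = $65,786 → take DB $95,639. Book value $210,407.
Year 2: DB = ⌊$210,407 × 125%/4⌋ = $65,752; SL = ⌊$167,507/3⌋ = $55,835 → take DB $65,752. Book value $144,655.
Year 3: DB = ⌊$144,655 × 125%/4⌋ = $45,204; SL = ⌊$101,755/2⌋ = $50,877 → take SL $50,877. Book value $93,778.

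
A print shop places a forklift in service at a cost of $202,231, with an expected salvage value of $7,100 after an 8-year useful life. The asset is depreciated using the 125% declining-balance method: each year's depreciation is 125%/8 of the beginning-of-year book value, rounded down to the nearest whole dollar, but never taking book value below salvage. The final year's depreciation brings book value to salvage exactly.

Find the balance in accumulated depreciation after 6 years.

$129,261

Depreciable base = $202,231 − $7,100 = $195,131.
Year 1: ⌊$202,231 × 125%/8⌋ = $31,598. Book value $170,633.
Year 2: ⌊$170,633 × 125%/8⌋ = $26,661. Book value $143,972.
Year 3: ⌊$143,972 × 125%/8⌋ = $22,495. Book value $121,477.
Year 4: ⌊$121,477 × 125%/8⌋ = $18,980. Book value $102,497.
Year 5: ⌊$102,497 × 125%/8⌋ = $16,015. Book value $86,482.
Year 6: ⌊$86,482 × 125%/8⌋ = $13,512. Book value $72,970.
Accumulated through year 6 = $202,231 − $72,970 = $129,261.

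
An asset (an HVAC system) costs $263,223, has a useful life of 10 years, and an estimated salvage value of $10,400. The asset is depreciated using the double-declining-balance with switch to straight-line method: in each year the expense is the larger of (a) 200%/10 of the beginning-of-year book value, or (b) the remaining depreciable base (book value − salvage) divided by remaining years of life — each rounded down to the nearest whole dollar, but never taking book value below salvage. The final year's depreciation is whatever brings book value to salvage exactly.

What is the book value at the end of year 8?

Depreciable base = $263,223 − $10,400 = $252,823.
Year 1: DB = ⌊$263,223 × 200%/10⌋ = $52,644; SL = ⌊$252,823/10⌋ = $25,282 → take DB $52,644. Book value $210,579.
Year 2: DB = ⌊$210,579 × 200%/10⌋ = $42,115; SL = ⌊$200,179/9⌋ = $22,242 → take DB $42,115. Book value $168,464.
Year 3: DB = ⌊$168,464 × 200%/10⌋ = $33,692; SL = ⌊$158,064/8⌋ = $19,758 → take DB $33,692. Book value $134,772.
Year 4: DB = ⌊$134,772 × 200%/10⌋ = $26,954; SL = ⌊$124,372/7⌋ = $17,767 → take DB $26,954. Book value $107,818.
Year 5: DB = ⌊$107,818 × 200%/10⌋ = $21,563; SL = ⌊$97,418/6⌋ = $16,236 → take DB $21,563. Book value $86,255.
Year 6: DB = ⌊$86,255 × 200%/10⌋ = $17,251; SL = ⌊$75,855/5⌋ = $15,171 → take DB $17,251. Book value $69,004.
Year 7: DB = ⌊$69,004 × 200%/10⌋ = $13,800; SL = ⌊$58,604/4⌋ = $14,651 → take SL $14,651. Book value $54,353.
Year 8: DB = ⌊$54,353 × 200%/10⌋ = $10,870; SL = ⌊$43,953/3⌋ = $14,651 → take SL $14,651. Book value $39,702.

$39,702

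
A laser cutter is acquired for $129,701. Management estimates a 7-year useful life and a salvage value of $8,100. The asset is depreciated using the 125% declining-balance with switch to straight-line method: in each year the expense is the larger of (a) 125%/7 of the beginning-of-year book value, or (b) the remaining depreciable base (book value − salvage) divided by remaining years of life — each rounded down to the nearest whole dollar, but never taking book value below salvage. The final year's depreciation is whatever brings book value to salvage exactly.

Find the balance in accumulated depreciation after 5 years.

Depreciable base = $129,701 − $8,100 = $121,601.
Year 1: DB = ⌊$129,701 × 125%/7⌋ = $23,160; SL = ⌊$121,601/7⌋ = $17,371 → take DB $23,160. Book value $106,541.
Year 2: DB = ⌊$106,541 × 125%/7⌋ = $19,025; SL = ⌊$98,441/6⌋ = $16,406 → take DB $19,025. Book value $87,516.
Year 3: DB = ⌊$87,516 × 125%/7⌋ = $15,627; SL = ⌊$79,416/5⌋ = $15,883 → take SL $15,883. Book value $71,633.
Year 4: DB = ⌊$71,633 × 125%/7⌋ = $12,791; SL = ⌊$63,533/4⌋ = $15,883 → take SL $15,883. Book value $55,750.
Year 5: DB = ⌊$55,750 × 125%/7⌋ = $9,955; SL = ⌊$47,650/3⌋ = $15,883 → take SL $15,883. Book value $39,867.
Accumulated through year 5 = $129,701 − $39,867 = $89,834.

$89,834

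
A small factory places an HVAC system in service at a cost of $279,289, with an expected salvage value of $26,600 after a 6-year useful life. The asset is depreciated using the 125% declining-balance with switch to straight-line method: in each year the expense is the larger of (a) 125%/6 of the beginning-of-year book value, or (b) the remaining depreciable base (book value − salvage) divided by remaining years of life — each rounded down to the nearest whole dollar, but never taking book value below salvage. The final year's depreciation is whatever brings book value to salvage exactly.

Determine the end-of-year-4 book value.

Depreciable base = $279,289 − $26,600 = $252,689.
Year 1: DB = ⌊$279,289 × 125%/6⌋ = $58,185; SL = ⌊$252,689/6⌋ = $42,114 → take DB $58,185. Book value $221,104.
Year 2: DB = ⌊$221,104 × 125%/6⌋ = $46,063; SL = ⌊$194,504/5⌋ = $38,900 → take DB $46,063. Book value $175,041.
Year 3: DB = ⌊$175,041 × 125%/6⌋ = $36,466; SL = ⌊$148,441/4⌋ = $37,110 → take SL $37,110. Book value $137,931.
Year 4: DB = ⌊$137,931 × 125%/6⌋ = $28,735; SL = ⌊$111,331/3⌋ = $37,110 → take SL $37,110. Book value $100,821.

$100,821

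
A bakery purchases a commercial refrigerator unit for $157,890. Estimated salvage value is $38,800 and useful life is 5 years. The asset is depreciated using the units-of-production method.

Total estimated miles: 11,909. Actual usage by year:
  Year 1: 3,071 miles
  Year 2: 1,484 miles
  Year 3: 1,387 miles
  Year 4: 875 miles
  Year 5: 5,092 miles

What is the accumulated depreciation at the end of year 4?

$68,170

Depreciable base = $157,890 − $38,800 = $119,090.
Rate = $119,090 / 11,909 miles = $10 per mile.
Year 1: 3,071 × $10 = $30,710. Book value $127,180.
Year 2: 1,484 × $10 = $14,840. Book value $112,340.
Year 3: 1,387 × $10 = $13,870. Book value $98,470.
Year 4: 875 × $10 = $8,750. Book value $89,720.
Accumulated through year 4 = $157,890 − $89,720 = $68,170.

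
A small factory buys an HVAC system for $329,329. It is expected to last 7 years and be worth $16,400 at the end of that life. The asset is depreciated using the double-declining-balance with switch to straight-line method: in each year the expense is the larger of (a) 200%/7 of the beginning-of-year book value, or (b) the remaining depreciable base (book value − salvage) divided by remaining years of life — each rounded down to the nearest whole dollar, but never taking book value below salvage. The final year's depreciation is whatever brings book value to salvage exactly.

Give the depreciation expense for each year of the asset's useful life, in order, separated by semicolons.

$94,094; $67,210; $48,007; $34,290; $24,493; $22,417; $22,418

Depreciable base = $329,329 − $16,400 = $312,929.
Year 1: DB = ⌊$329,329 × 200%/7⌋ = $94,094; SL = ⌊$312,929/7⌋ = $44,704 → take DB $94,094. Book value $235,235.
Year 2: DB = ⌊$235,235 × 200%/7⌋ = $67,210; SL = ⌊$218,835/6⌋ = $36,472 → take DB $67,210. Book value $168,025.
Year 3: DB = ⌊$168,025 × 200%/7⌋ = $48,007; SL = ⌊$151,625/5⌋ = $30,325 → take DB $48,007. Book value $120,018.
Year 4: DB = ⌊$120,018 × 200%/7⌋ = $34,290; SL = ⌊$103,618/4⌋ = $25,904 → take DB $34,290. Book value $85,728.
Year 5: DB = ⌊$85,728 × 200%/7⌋ = $24,493; SL = ⌊$69,328/3⌋ = $23,109 → take DB $24,493. Book value $61,235.
Year 6: DB = ⌊$61,235 × 200%/7⌋ = $17,495; SL = ⌊$44,835/2⌋ = $22,417 → take SL $22,417. Book value $38,818.
Year 7 (final): $38,818 − $16,400 = $22,418. Book value $16,400.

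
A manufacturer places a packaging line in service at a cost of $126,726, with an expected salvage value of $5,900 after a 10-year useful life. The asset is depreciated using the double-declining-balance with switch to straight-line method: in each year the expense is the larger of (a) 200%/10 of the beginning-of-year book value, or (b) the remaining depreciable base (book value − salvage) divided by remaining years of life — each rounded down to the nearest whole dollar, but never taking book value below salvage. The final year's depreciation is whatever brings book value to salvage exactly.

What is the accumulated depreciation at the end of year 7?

Depreciable base = $126,726 − $5,900 = $120,826.
Year 1: DB = ⌊$126,726 × 200%/10⌋ = $25,345; SL = ⌊$120,826/10⌋ = $12,082 → take DB $25,345. Book value $101,381.
Year 2: DB = ⌊$101,381 × 200%/10⌋ = $20,276; SL = ⌊$95,481/9⌋ = $10,609 → take DB $20,276. Book value $81,105.
Year 3: DB = ⌊$81,105 × 200%/10⌋ = $16,221; SL = ⌊$75,205/8⌋ = $9,400 → take DB $16,221. Book value $64,884.
Year 4: DB = ⌊$64,884 × 200%/10⌋ = $12,976; SL = ⌊$58,984/7⌋ = $8,426 → take DB $12,976. Book value $51,908.
Year 5: DB = ⌊$51,908 × 200%/10⌋ = $10,381; SL = ⌊$46,008/6⌋ = $7,668 → take DB $10,381. Book value $41,527.
Year 6: DB = ⌊$41,527 × 200%/10⌋ = $8,305; SL = ⌊$35,627/5⌋ = $7,125 → take DB $8,305. Book value $33,222.
Year 7: DB = ⌊$33,222 × 200%/10⌋ = $6,644; SL = ⌊$27,322/4⌋ = $6,830 → take SL $6,830. Book value $26,392.
Accumulated through year 7 = $126,726 − $26,392 = $100,334.

$100,334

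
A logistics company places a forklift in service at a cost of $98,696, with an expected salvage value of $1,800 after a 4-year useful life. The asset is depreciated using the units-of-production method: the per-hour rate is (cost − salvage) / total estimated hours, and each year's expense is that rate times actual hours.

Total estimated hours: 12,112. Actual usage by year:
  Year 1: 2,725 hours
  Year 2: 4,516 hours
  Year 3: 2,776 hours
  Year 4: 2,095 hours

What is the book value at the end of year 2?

$40,768

Depreciable base = $98,696 − $1,800 = $96,896.
Rate = $96,896 / 12,112 hours = $8 per hour.
Year 1: 2,725 × $8 = $21,800. Book value $76,896.
Year 2: 4,516 × $8 = $36,128. Book value $40,768.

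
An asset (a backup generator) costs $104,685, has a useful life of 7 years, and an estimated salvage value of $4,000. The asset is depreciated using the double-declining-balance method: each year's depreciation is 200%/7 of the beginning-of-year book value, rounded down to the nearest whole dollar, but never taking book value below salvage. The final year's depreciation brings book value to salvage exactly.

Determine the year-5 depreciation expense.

$7,786

Depreciable base = $104,685 − $4,000 = $100,685.
Year 1: ⌊$104,685 × 200%/7⌋ = $29,910. Book value $74,775.
Year 2: ⌊$74,775 × 200%/7⌋ = $21,364. Book value $53,411.
Year 3: ⌊$53,411 × 200%/7⌋ = $15,260. Book value $38,151.
Year 4: ⌊$38,151 × 200%/7⌋ = $10,900. Book value $27,251.
Year 5: ⌊$27,251 × 200%/7⌋ = $7,786. Book value $19,465.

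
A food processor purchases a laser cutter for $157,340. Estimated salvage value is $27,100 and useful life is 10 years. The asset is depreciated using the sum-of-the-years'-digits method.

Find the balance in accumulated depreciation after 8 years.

Depreciable base = $157,340 − $27,100 = $130,240.
Sum of the years' digits = 10+9+8+7+6+5+4+3+2+1 = 55.
Year 1: $130,240 × 10/55 = $23,680. Book value $133,660.
Year 2: $130,240 × 9/55 = $21,312. Book value $112,348.
Year 3: $130,240 × 8/55 = $18,944. Book value $93,404.
Year 4: $130,240 × 7/55 = $16,576. Book value $76,828.
Year 5: $130,240 × 6/55 = $14,208. Book value $62,620.
Year 6: $130,240 × 5/55 = $11,840. Book value $50,780.
Year 7: $130,240 × 4/55 = $9,472. Book value $41,308.
Year 8: $130,240 × 3/55 = $7,104. Book value $34,204.
Accumulated through year 8 = $157,340 − $34,204 = $123,136.

$123,136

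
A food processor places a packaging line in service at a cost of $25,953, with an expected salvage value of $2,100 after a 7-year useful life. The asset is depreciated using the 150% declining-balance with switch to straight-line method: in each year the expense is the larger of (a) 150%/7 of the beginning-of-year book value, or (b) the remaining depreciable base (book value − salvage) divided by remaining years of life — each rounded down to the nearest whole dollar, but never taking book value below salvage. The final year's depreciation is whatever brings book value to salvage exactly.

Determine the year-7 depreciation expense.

Depreciable base = $25,953 − $2,100 = $23,853.
Year 1: DB = ⌊$25,953 × 150%/7⌋ = $5,561; SL = ⌊$23,853/7⌋ = $3,407 → take DB $5,561. Book value $20,392.
Year 2: DB = ⌊$20,392 × 150%/7⌋ = $4,369; SL = ⌊$18,292/6⌋ = $3,048 → take DB $4,369. Book value $16,023.
Year 3: DB = ⌊$16,023 × 150%/7⌋ = $3,433; SL = ⌊$13,923/5⌋ = $2,784 → take DB $3,433. Book value $12,590.
Year 4: DB = ⌊$12,590 × 150%/7⌋ = $2,697; SL = ⌊$10,490/4⌋ = $2,622 → take DB $2,697. Book value $9,893.
Year 5: DB = ⌊$9,893 × 150%/7⌋ = $2,119; SL = ⌊$7,793/3⌋ = $2,597 → take SL $2,597. Book value $7,296.
Year 6: DB = ⌊$7,296 × 150%/7⌋ = $1,563; SL = ⌊$5,196/2⌋ = $2,598 → take SL $2,598. Book value $4,698.
Year 7 (final): $4,698 − $2,100 = $2,598. Book value $2,100.

$2,598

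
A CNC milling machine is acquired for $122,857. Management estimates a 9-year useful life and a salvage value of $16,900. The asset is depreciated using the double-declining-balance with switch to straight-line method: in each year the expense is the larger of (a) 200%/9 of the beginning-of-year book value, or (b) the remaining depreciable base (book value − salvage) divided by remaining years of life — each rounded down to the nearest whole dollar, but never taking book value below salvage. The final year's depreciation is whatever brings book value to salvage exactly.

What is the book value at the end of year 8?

Depreciable base = $122,857 − $16,900 = $105,957.
Year 1: DB = ⌊$122,857 × 200%/9⌋ = $27,301; SL = ⌊$105,957/9⌋ = $11,773 → take DB $27,301. Book value $95,556.
Year 2: DB = ⌊$95,556 × 200%/9⌋ = $21,234; SL = ⌊$78,656/8⌋ = $9,832 → take DB $21,234. Book value $74,322.
Year 3: DB = ⌊$74,322 × 200%/9⌋ = $16,516; SL = ⌊$57,422/7⌋ = $8,203 → take DB $16,516. Book value $57,806.
Year 4: DB = ⌊$57,806 × 200%/9⌋ = $12,845; SL = ⌊$40,906/6⌋ = $6,817 → take DB $12,845. Book value $44,961.
Year 5: DB = ⌊$44,961 × 200%/9⌋ = $9,991; SL = ⌊$28,061/5⌋ = $5,612 → take DB $9,991. Book value $34,970.
Year 6: DB = ⌊$34,970 × 200%/9⌋ = $7,771; SL = ⌊$18,070/4⌋ = $4,517 → take DB $7,771. Book value $27,199.
Year 7: DB = ⌊$27,199 × 200%/9⌋ = $6,044; SL = ⌊$10,299/3⌋ = $3,433 → take DB $6,044. Book value $21,155.
Year 8: DB = ⌊$21,155 × 200%/9⌋ = $4,701; SL = ⌊$4,255/2⌋ = $2,127 → take DB $4,701, capped at $4,255. Book value $16,900.

$16,900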